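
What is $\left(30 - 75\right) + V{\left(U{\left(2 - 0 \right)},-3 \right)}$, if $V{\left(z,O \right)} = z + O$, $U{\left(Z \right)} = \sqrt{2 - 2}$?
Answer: $-48$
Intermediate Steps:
$U{\left(Z \right)} = 0$ ($U{\left(Z \right)} = \sqrt{0} = 0$)
$V{\left(z,O \right)} = O + z$
$\left(30 - 75\right) + V{\left(U{\left(2 - 0 \right)},-3 \right)} = \left(30 - 75\right) + \left(-3 + 0\right) = -45 - 3 = -48$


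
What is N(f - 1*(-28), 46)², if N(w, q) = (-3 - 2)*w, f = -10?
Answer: 8100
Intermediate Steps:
N(w, q) = -5*w
N(f - 1*(-28), 46)² = (-5*(-10 - 1*(-28)))² = (-5*(-10 + 28))² = (-5*18)² = (-90)² = 8100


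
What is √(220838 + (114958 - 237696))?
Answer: 30*√109 ≈ 313.21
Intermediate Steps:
√(220838 + (114958 - 237696)) = √(220838 - 122738) = √98100 = 30*√109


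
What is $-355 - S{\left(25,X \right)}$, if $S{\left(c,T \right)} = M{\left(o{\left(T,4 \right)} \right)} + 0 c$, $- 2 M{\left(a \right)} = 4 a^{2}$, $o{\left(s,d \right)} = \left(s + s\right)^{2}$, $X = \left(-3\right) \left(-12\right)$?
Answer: $53747357$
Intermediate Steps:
$X = 36$
$o{\left(s,d \right)} = 4 s^{2}$ ($o{\left(s,d \right)} = \left(2 s\right)^{2} = 4 s^{2}$)
$M{\left(a \right)} = - 2 a^{2}$ ($M{\left(a \right)} = - \frac{4 a^{2}}{2} = - 2 a^{2}$)
$S{\left(c,T \right)} = - 32 T^{4}$ ($S{\left(c,T \right)} = - 2 \left(4 T^{2}\right)^{2} + 0 c = - 2 \cdot 16 T^{4} + 0 = - 32 T^{4} + 0 = - 32 T^{4}$)
$-355 - S{\left(25,X \right)} = -355 - - 32 \cdot 36^{4} = -355 - \left(-32\right) 1679616 = -355 - -53747712 = -355 + 53747712 = 53747357$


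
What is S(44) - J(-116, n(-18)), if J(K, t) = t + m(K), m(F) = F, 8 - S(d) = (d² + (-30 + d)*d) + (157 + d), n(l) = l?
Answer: -2611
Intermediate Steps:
S(d) = -149 - d - d² - d*(-30 + d) (S(d) = 8 - ((d² + (-30 + d)*d) + (157 + d)) = 8 - ((d² + d*(-30 + d)) + (157 + d)) = 8 - (157 + d + d² + d*(-30 + d)) = 8 + (-157 - d - d² - d*(-30 + d)) = -149 - d - d² - d*(-30 + d))
J(K, t) = K + t (J(K, t) = t + K = K + t)
S(44) - J(-116, n(-18)) = (-149 - 2*44² + 29*44) - (-116 - 18) = (-149 - 2*1936 + 1276) - 1*(-134) = (-149 - 3872 + 1276) + 134 = -2745 + 134 = -2611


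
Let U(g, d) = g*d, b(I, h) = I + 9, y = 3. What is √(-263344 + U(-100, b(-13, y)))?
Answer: 12*I*√1826 ≈ 512.78*I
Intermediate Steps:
b(I, h) = 9 + I
U(g, d) = d*g
√(-263344 + U(-100, b(-13, y))) = √(-263344 + (9 - 13)*(-100)) = √(-263344 - 4*(-100)) = √(-263344 + 400) = √(-262944) = 12*I*√1826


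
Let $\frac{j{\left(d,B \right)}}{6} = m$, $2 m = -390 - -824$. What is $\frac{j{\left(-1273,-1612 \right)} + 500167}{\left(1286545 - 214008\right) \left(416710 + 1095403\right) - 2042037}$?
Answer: $\frac{501469}{1621795098644} \approx 3.0921 \cdot 10^{-7}$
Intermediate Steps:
$m = 217$ ($m = \frac{-390 - -824}{2} = \frac{-390 + 824}{2} = \frac{1}{2} \cdot 434 = 217$)
$j{\left(d,B \right)} = 1302$ ($j{\left(d,B \right)} = 6 \cdot 217 = 1302$)
$\frac{j{\left(-1273,-1612 \right)} + 500167}{\left(1286545 - 214008\right) \left(416710 + 1095403\right) - 2042037} = \frac{1302 + 500167}{\left(1286545 - 214008\right) \left(416710 + 1095403\right) - 2042037} = \frac{501469}{1072537 \cdot 1512113 + \left(-2340548 + 298511\right)} = \frac{501469}{1621797140681 - 2042037} = \frac{501469}{1621795098644}$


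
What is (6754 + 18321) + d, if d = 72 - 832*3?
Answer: 22651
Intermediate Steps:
d = -2424 (d = 72 - 64*39 = 72 - 2496 = -2424)
(6754 + 18321) + d = (6754 + 18321) - 2424 = 25075 - 2424 = 22651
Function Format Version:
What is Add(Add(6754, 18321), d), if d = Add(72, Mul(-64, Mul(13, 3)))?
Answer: 22651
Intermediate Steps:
d = -2424 (d = Add(72, Mul(-64, 39)) = Add(72, -2496) = -2424)
Add(Add(6754, 18321), d) = Add(Add(6754, 18321), -2424) = Add(25075, -2424) = 22651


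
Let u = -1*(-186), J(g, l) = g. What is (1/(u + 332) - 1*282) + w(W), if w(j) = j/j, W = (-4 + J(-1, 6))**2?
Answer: -145557/518 ≈ -281.00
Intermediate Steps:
u = 186
W = 25 (W = (-4 - 1)**2 = (-5)**2 = 25)
w(j) = 1
(1/(u + 332) - 1*282) + w(W) = (1/(186 + 332) - 1*282) + 1 = (1/518 - 282) + 1 = -146075/518 + 1 = -145557/518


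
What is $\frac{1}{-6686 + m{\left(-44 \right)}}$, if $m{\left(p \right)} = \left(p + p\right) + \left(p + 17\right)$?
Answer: $- \frac{1}{6801} \approx -0.00014704$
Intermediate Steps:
$m{\left(p \right)} = 17 + 3 p$ ($m{\left(p \right)} = 2 p + \left(17 + p\right) = 17 + 3 p$)
$\frac{1}{-6686 + m{\left(-44 \right)}} = \frac{1}{-6686 + \left(17 + 3 \left(-44\right)\right)} = \frac{1}{-6686 + \left(17 - 132\right)} = \frac{1}{-6686 - 115} = \frac{1}{-6801} = - \frac{1}{6801}$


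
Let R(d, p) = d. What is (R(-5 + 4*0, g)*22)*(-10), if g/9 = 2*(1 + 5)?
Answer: 1100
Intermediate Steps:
g = 108 (g = 9*(2*(1 + 5)) = 9*(2*6) = 9*12 = 108)
(R(-5 + 4*0, g)*22)*(-10) = ((-5 + 4*0)*22)*(-10) = ((-5 + 0)*22)*(-10) = -5*22*(-10) = -110*(-10) = 1100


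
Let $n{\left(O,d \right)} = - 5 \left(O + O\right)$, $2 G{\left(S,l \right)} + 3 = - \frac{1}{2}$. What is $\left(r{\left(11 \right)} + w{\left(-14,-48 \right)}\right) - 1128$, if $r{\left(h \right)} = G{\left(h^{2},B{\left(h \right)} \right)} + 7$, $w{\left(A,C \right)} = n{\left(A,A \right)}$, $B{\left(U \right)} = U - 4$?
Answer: $- \frac{3931}{4} \approx -982.75$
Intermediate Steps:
$B{\left(U \right)} = -4 + U$
$G{\left(S,l \right)} = - \frac{7}{4}$ ($G{\left(S,l \right)} = - \frac{3}{2} + \frac{\left(-1\right) \frac{1}{2}}{2} = - \frac{3}{2} + \frac{1}{2} \left(- \frac{1}{2}\right) = - \frac{3}{2} - \frac{1}{4} = - \frac{7}{4}$)
$n{\left(O,d \right)} = - 10 O$ ($n{\left(O,d \right)} = - 5 \cdot 2 O = - 10 O$)
$w{\left(A,C \right)} = - 10 A$
$r{\left(h \right)} = \frac{21}{4}$ ($r{\left(h \right)} = - \frac{7}{4} + 7 = \frac{21}{4}$)
$\left(r{\left(11 \right)} + w{\left(-14,-48 \right)}\right) - 1128 = \left(\frac{21}{4} - -140\right) - 1128 = \left(\frac{21}{4} + 140\right) - 1128 = \frac{581}{4} - 1128 = - \frac{3931}{4}$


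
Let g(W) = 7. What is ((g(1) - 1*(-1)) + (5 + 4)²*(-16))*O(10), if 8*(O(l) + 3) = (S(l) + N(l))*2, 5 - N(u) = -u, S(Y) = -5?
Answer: 644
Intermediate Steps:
N(u) = 5 + u (N(u) = 5 - (-1)*u = 5 + u)
O(l) = -3 + l/4 (O(l) = -3 + ((-5 + (5 + l))*2)/8 = -3 + (l*2)/8 = -3 + (2*l)/8 = -3 + l/4)
((g(1) - 1*(-1)) + (5 + 4)²*(-16))*O(10) = ((7 - 1*(-1)) + (5 + 4)²*(-16))*(-3 + (¼)*10) = ((7 + 1) + 9²*(-16))*(-3 + 5/2) = (8 + 81*(-16))*(-½) = (8 - 1296)*(-½) = -1288*(-½) = 644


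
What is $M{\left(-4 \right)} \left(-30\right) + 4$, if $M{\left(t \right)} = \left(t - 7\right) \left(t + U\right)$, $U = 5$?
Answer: $334$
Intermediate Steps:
$M{\left(t \right)} = \left(-7 + t\right) \left(5 + t\right)$ ($M{\left(t \right)} = \left(t - 7\right) \left(t + 5\right) = \left(-7 + t\right) \left(5 + t\right)$)
$M{\left(-4 \right)} \left(-30\right) + 4 = \left(-35 + \left(-4\right)^{2} - -8\right) \left(-30\right) + 4 = \left(-35 + 16 + 8\right) \left(-30\right) + 4 = \left(-11\right) \left(-30\right) + 4 = 330 + 4 = 334$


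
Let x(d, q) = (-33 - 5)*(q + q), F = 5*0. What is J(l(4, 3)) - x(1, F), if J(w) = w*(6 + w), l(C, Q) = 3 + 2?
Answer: 55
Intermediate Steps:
l(C, Q) = 5
F = 0
x(d, q) = -76*q
J(l(4, 3)) - x(1, F) = 5*(6 + 5) - (-76)*0 = 5*11 - 1*0 = 55 + 0 = 55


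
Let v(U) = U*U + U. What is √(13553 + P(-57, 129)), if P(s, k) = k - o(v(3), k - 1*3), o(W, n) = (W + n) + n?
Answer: √13418 ≈ 115.84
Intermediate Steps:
v(U) = U + U² (v(U) = U² + U = U + U²)
o(W, n) = W + 2*n
P(s, k) = -6 - k (P(s, k) = k - (3*(1 + 3) + 2*(k - 1*3)) = k - (3*4 + 2*(k - 3)) = k - (12 + 2*(-3 + k)) = k - (12 + (-6 + 2*k)) = k - (6 + 2*k) = k + (-6 - 2*k) = -6 - k)
√(13553 + P(-57, 129)) = √(13553 + (-6 - 1*129)) = √(13553 + (-6 - 129)) = √(13553 - 135) = √13418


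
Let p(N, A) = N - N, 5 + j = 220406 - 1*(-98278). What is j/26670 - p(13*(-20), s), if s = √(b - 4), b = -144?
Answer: 318679/26670 ≈ 11.949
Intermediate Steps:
s = 2*I*√37 (s = √(-144 - 4) = √(-148) = 2*I*√37 ≈ 12.166*I)
j = 318679 (j = -5 + (220406 - 1*(-98278)) = -5 + (220406 + 98278) = -5 + 318684 = 318679)
p(N, A) = 0
j/26670 - p(13*(-20), s) = 318679/26670 - 1*0 = 318679*(1/26670) + 0 = 318679/26670 + 0 = 318679/26670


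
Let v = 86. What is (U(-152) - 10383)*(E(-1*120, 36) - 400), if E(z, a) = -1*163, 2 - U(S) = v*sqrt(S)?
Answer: 5844503 + 96836*I*sqrt(38) ≈ 5.8445e+6 + 5.9694e+5*I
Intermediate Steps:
U(S) = 2 - 86*sqrt(S)
E(z, a) = -163
(U(-152) - 10383)*(E(-1*120, 36) - 400) = ((2 - 172*I*sqrt(38)) - 10383)*(-163 - 400) = ((2 - 172*I*sqrt(38)) - 10383)*(-563) = (-10381 - 172*I*sqrt(38))*(-563) = 5844503 + 96836*I*sqrt(38)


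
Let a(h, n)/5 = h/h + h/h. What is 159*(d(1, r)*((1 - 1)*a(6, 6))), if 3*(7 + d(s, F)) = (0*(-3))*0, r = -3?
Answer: 0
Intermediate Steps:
a(h, n) = 10 (a(h, n) = 5*(h/h + h/h) = 5*(1 + 1) = 5*2 = 10)
d(s, F) = -7 (d(s, F) = -7 + ((0*(-3))*0)/3 = -7 + (0*0)/3 = -7 + (1/3)*0 = -7 + 0 = -7)
159*(d(1, r)*((1 - 1)*a(6, 6))) = 159*(-7*(1 - 1)*10) = 159*(-0*10) = 159*(-7*0) = 159*0 = 0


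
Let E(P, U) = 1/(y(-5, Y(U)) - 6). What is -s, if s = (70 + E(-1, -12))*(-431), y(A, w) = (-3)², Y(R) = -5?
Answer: 90941/3 ≈ 30314.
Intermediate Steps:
y(A, w) = 9
E(P, U) = ⅓ (E(P, U) = 1/(9 - 6) = 1/3 = ⅓)
s = -90941/3 (s = (70 + ⅓)*(-431) = (211/3)*(-431) = -90941/3 ≈ -30314.)
-s = -1*(-90941/3) = 90941/3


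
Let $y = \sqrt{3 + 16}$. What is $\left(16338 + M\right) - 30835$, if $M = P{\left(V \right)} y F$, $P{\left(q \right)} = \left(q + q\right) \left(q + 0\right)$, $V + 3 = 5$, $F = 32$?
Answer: $-14497 + 256 \sqrt{19} \approx -13381.0$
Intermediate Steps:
$V = 2$ ($V = -3 + 5 = 2$)
$P{\left(q \right)} = 2 q^{2}$ ($P{\left(q \right)} = 2 q q = 2 q^{2}$)
$y = \sqrt{19} \approx 4.3589$
$M = 256 \sqrt{19}$ ($M = 2 \cdot 2^{2} \sqrt{19} \cdot 32 = 2 \cdot 4 \sqrt{19} \cdot 32 = 8 \sqrt{19} \cdot 32 = 256 \sqrt{19} \approx 1115.9$)
$\left(16338 + M\right) - 30835 = \left(16338 + 256 \sqrt{19}\right) - 30835 = -14497 + 256 \sqrt{19}$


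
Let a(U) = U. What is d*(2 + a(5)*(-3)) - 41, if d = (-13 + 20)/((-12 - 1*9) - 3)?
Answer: -893/24 ≈ -37.208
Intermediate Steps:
d = -7/24 (d = 7/((-12 - 9) - 3) = 7/(-21 - 3) = 7/(-24) = 7*(-1/24) = -7/24 ≈ -0.29167)
d*(2 + a(5)*(-3)) - 41 = -7*(2 + 5*(-3))/24 - 41 = -7*(2 - 15)/24 - 41 = -7/24*(-13) - 41 = 91/24 - 41 = -893/24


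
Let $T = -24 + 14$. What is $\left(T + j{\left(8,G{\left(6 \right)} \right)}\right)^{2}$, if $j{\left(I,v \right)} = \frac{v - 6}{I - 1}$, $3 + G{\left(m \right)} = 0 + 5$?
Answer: $\frac{5476}{49} \approx 111.76$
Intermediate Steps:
$G{\left(m \right)} = 2$ ($G{\left(m \right)} = -3 + \left(0 + 5\right) = -3 + 5 = 2$)
$j{\left(I,v \right)} = \frac{-6 + v}{-1 + I}$
$T = -10$
$\left(T + j{\left(8,G{\left(6 \right)} \right)}\right)^{2} = \left(-10 + \frac{-6 + 2}{-1 + 8}\right)^{2} = \left(-10 + \frac{1}{7} \left(-4\right)\right)^{2} = \left(-10 - \frac{4}{7}\right)^{2} = \left(- \frac{74}{7}\right)^{2} = \frac{5476}{49}$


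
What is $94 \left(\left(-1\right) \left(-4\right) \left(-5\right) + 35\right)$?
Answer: $1410$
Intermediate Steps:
$94 \left(\left(-1\right) \left(-4\right) \left(-5\right) + 35\right) = 94 \left(4 \left(-5\right) + 35\right) = 94 \left(-20 + 35\right) = 94 \cdot 15 = 1410$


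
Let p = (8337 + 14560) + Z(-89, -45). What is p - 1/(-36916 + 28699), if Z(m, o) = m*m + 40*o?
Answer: 238440907/8217 ≈ 29018.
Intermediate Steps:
Z(m, o) = m² + 40*o
p = 29018 (p = (8337 + 14560) + ((-89)² + 40*(-45)) = 22897 + (7921 - 1800) = 22897 + 6121 = 29018)
p - 1/(-36916 + 28699) = 29018 - 1/(-36916 + 28699) = 29018 - 1/(-8217) = 29018 - 1*(-1/8217) = 29018 + 1/8217 = 238440907/8217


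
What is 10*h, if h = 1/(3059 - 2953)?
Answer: 5/53 ≈ 0.094340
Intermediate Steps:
h = 1/106 ≈ 0.0094340
10*h = 10*(1/106) = 5/53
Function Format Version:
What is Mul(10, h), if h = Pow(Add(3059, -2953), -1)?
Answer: Rational(5, 53) ≈ 0.094340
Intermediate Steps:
h = Rational(1, 106) (h = Pow(106, -1) = Rational(1, 106) ≈ 0.0094340)
Mul(10, h) = Mul(10, Rational(1, 106)) = Rational(5, 53)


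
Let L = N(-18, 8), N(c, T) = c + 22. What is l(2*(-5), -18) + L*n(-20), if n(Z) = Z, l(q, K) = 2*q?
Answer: -100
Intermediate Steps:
N(c, T) = 22 + c
L = 4 (L = 22 - 18 = 4)
l(2*(-5), -18) + L*n(-20) = 2*(2*(-5)) + 4*(-20) = 2*(-10) - 80 = -20 - 80 = -100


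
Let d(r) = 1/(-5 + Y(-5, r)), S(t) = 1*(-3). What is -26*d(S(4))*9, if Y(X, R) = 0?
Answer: 234/5 ≈ 46.800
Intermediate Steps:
S(t) = -3
d(r) = -1/5 (d(r) = 1/(-5 + 0) = 1/(-5) = -1/5)
-26*d(S(4))*9 = -26*(-1/5)*9 = (26/5)*9 = 234/5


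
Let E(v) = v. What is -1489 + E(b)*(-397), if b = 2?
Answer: -2283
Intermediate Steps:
-1489 + E(b)*(-397) = -1489 + 2*(-397) = -1489 - 794 = -2283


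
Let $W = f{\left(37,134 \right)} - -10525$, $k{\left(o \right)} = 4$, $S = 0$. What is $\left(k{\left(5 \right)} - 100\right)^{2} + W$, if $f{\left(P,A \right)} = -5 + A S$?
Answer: $19736$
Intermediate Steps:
$f{\left(P,A \right)} = -5$ ($f{\left(P,A \right)} = -5 + A 0 = -5 + 0 = -5$)
$W = 10520$ ($W = -5 - -10525 = -5 + 10525 = 10520$)
$\left(k{\left(5 \right)} - 100\right)^{2} + W = \left(4 - 100\right)^{2} + 10520 = \left(-96\right)^{2} + 10520 = 9216 + 10520 = 19736$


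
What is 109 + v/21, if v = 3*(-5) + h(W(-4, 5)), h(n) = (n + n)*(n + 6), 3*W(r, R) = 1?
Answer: 20504/189 ≈ 108.49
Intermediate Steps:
W(r, R) = ⅓ (W(r, R) = (⅓)*1 = ⅓)
h(n) = 2*n*(6 + n) (h(n) = (2*n)*(6 + n) = 2*n*(6 + n))
v = -97/9 (v = 3*(-5) + 2*(⅓)*(6 + ⅓) = -15 + 2*(⅓)*(19/3) = -15 + 38/9 = -97/9 ≈ -10.778)
109 + v/21 = 109 - 97/9/21 = 109 - 97/9*1/21 = 109 - 97/189 = 20504/189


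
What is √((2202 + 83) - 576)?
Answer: √1709 ≈ 41.340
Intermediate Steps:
√((2202 + 83) - 576) = √(2285 - 576) = √1709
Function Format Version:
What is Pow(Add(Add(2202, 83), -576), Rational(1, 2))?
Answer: Pow(1709, Rational(1, 2)) ≈ 41.340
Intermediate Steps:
Pow(Add(Add(2202, 83), -576), Rational(1, 2)) = Pow(Add(2285, -576), Rational(1, 2)) = Pow(1709, Rational(1, 2))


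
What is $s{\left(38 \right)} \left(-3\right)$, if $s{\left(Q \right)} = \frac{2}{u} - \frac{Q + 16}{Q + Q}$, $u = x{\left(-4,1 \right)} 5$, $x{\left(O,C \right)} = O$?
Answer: $\frac{231}{95} \approx 2.4316$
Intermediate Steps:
$u = -20$ ($u = \left(-4\right) 5 = -20$)
$s{\left(Q \right)} = - \frac{1}{10} - \frac{16 + Q}{2 Q}$ ($s{\left(Q \right)} = \frac{2}{-20} - \frac{Q + 16}{Q + Q} = 2 \left(- \frac{1}{20}\right) - \frac{16 + Q}{2 Q} = - \frac{1}{10} - \left(16 + Q\right) \frac{1}{2 Q} = - \frac{1}{10} - \frac{16 + Q}{2 Q}$)
$s{\left(38 \right)} \left(-3\right) = \left(- \frac{3}{5} - \frac{8}{38}\right) \left(-3\right) = \left(- \frac{3}{5} - \frac{4}{19}\right) \left(-3\right) = \left(- \frac{77}{95}\right) \left(-3\right) = \frac{231}{95}$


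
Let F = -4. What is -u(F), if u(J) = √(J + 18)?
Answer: -√14 ≈ -3.7417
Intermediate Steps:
u(J) = √(18 + J)
-u(F) = -√(18 - 4) = -√14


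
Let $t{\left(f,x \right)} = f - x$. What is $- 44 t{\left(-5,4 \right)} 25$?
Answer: $9900$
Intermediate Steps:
$- 44 t{\left(-5,4 \right)} 25 = - 44 \left(-5 - 4\right) 25 = \left(-44\right) \left(-9\right) 25 = 396 \cdot 25 = 9900$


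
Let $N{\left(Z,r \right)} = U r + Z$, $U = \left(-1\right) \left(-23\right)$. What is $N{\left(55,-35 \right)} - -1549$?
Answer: $799$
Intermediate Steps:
$U = 23$
$N{\left(Z,r \right)} = Z + 23 r$ ($N{\left(Z,r \right)} = 23 r + Z = Z + 23 r$)
$N{\left(55,-35 \right)} - -1549 = \left(55 + 23 \left(-35\right)\right) - -1549 = \left(55 - 805\right) + 1549 = -750 + 1549 = 799$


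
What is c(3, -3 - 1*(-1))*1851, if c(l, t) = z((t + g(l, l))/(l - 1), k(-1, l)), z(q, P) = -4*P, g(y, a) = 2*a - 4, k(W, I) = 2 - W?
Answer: -22212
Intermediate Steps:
g(y, a) = -4 + 2*a
c(l, t) = -12 (c(l, t) = -4*(2 - 1*(-1)) = -4*(2 + 1) = -4*3 = -12)
c(3, -3 - 1*(-1))*1851 = -12*1851 = -22212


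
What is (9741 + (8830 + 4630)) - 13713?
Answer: 9488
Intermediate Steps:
(9741 + (8830 + 4630)) - 13713 = (9741 + 13460) - 13713 = 23201 - 13713 = 9488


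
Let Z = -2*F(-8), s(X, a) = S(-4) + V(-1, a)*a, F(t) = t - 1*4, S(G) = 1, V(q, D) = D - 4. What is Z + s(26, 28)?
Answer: 697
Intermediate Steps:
V(q, D) = -4 + D
F(t) = -4 + t (F(t) = t - 4 = -4 + t)
s(X, a) = 1 + a*(-4 + a) (s(X, a) = 1 + (-4 + a)*a = 1 + a*(-4 + a))
Z = 24 (Z = -2*(-4 - 8) = -2*(-12) = 24)
Z + s(26, 28) = 24 + (1 + 28*(-4 + 28)) = 24 + (1 + 28*24) = 24 + (1 + 672) = 24 + 673 = 697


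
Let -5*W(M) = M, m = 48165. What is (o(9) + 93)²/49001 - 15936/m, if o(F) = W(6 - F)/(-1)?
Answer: -32426204/207029225 ≈ -0.15663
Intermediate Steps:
W(M) = -M/5
o(F) = 6/5 - F/5 (o(F) = -(6 - F)/5/(-1) = (-6/5 + F/5)*(-1) = 6/5 - F/5)
(o(9) + 93)²/49001 - 15936/m = ((6/5 - ⅕*9) + 93)²/49001 - 15936/48165 = ((6/5 - 9/5) + 93)²*(1/49001) - 15936*1/48165 = (-⅗ + 93)²*(1/49001) - 5312/16055 = (462/5)²*(1/49001) - 5312/16055 = (213444/25)*(1/49001) - 5312/16055 = 213444/1225025 - 5312/16055 = -32426204/207029225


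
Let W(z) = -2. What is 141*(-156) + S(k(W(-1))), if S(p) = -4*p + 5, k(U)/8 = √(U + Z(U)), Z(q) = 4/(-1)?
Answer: -21991 - 32*I*√6 ≈ -21991.0 - 78.384*I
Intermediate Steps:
Z(q) = -4 (Z(q) = 4*(-1) = -4)
k(U) = 8*√(-4 + U) (k(U) = 8*√(U - 4) = 8*√(-4 + U))
S(p) = 5 - 4*p
141*(-156) + S(k(W(-1))) = 141*(-156) + (5 - 32*√(-4 - 2)) = -21996 + (5 - 32*√(-6)) = -21996 + (5 - 32*I*√6) = -21991 - 32*I*√6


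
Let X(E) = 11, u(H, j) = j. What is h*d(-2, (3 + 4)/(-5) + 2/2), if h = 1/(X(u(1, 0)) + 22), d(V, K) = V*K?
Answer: 4/165 ≈ 0.024242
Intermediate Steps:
d(V, K) = K*V
h = 1/33 (h = 1/(11 + 22) = 1/33 ≈ 0.030303)
h*d(-2, (3 + 4)/(-5) + 2/2) = (((3 + 4)/(-5) + 2/2)*(-2))/33 = ((7*(-1/5) + 2*(1/2))*(-2))/33 = ((-7/5 + 1)*(-2))/33 = (-2/5*(-2))/33 = (1/33)*(4/5) = 4/165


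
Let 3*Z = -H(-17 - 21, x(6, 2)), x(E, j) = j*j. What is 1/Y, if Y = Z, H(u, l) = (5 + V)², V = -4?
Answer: -3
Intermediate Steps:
x(E, j) = j²
H(u, l) = 1 (H(u, l) = (5 - 4)² = 1² = 1)
Z = -⅓ (Z = (-1*1)/3 = (⅓)*(-1) = -⅓ ≈ -0.33333)
Y = -⅓ ≈ -0.33333
1/Y = 1/(-⅓) = -3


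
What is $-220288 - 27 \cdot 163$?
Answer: $-224689$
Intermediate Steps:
$-220288 - 27 \cdot 163 = -220288 - 4401 = -224689$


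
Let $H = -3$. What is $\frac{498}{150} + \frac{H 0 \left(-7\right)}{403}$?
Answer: $\frac{83}{25} \approx 3.32$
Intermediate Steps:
$\frac{498}{150} + \frac{H 0 \left(-7\right)}{403} = \frac{498}{150} + \frac{\left(-3\right) 0 \left(-7\right)}{403} = 498 \cdot \frac{1}{150} + 0 \left(-7\right) \frac{1}{403} = \frac{83}{25} + 0 \cdot \frac{1}{403} = \frac{83}{25} + 0 = \frac{83}{25}$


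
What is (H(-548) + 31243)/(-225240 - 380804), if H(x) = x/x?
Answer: -7811/151511 ≈ -0.051554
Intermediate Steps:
H(x) = 1
(H(-548) + 31243)/(-225240 - 380804) = (1 + 31243)/(-225240 - 380804) = 31244/(-606044) = 31244*(-1/606044) = -7811/151511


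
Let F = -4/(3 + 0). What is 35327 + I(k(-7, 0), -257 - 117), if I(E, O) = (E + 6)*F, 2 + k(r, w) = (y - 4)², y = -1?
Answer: 105865/3 ≈ 35288.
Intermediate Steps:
F = -4/3 ≈ -1.3333
k(r, w) = 23 (k(r, w) = -2 + (-1 - 4)² = -2 + (-5)² = -2 + 25 = 23)
I(E, O) = -8 - 4*E/3 (I(E, O) = (E + 6)*(-4/3) = (6 + E)*(-4/3) = -8 - 4*E/3)
35327 + I(k(-7, 0), -257 - 117) = 35327 + (-8 - 4/3*23) = 35327 + (-8 - 92/3) = 35327 - 116/3 = 105865/3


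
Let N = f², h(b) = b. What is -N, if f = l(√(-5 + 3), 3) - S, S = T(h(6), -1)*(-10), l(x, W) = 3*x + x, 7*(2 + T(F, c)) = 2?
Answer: -12832/49 + 960*I*√2/7 ≈ -261.88 + 193.95*I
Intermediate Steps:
T(F, c) = -12/7 (T(F, c) = -2 + (⅐)*2 = -2 + 2/7 = -12/7)
l(x, W) = 4*x
S = 120/7 (S = -12/7*(-10) = 120/7 ≈ 17.143)
f = -120/7 + 4*I*√2 (f = 4*√(-5 + 3) - 1*120/7 = 4*√(-2) - 120/7 = 4*(I*√2) - 120/7 = 4*I*√2 - 120/7 = -120/7 + 4*I*√2 ≈ -17.143 + 5.6569*I)
N = (-120/7 + 4*I*√2)² ≈ 261.88 - 193.95*I
-N = -(12832/49 - 960*I*√2/7) = -12832/49 + 960*I*√2/7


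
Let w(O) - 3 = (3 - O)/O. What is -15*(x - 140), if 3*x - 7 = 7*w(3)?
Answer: 1960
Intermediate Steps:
w(O) = 3 + (3 - O)/O
x = 28/3 (x = 7/3 + (7*(2 + 3/3))/3 = 7/3 + (7*(2 + 3*(1/3)))/3 = 7/3 + (7*(2 + 1))/3 = 7/3 + (7*3)/3 = 7/3 + (1/3)*21 = 7/3 + 7 = 28/3 ≈ 9.3333)
-15*(x - 140) = -15*(28/3 - 140) = -15*(-392/3) = 1960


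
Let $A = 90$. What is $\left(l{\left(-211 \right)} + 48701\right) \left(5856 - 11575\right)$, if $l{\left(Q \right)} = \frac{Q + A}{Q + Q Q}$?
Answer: $- \frac{1763037951413}{6330} \approx -2.7852 \cdot 10^{8}$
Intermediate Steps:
$l{\left(Q \right)} = \frac{90 + Q}{Q + Q^{2}}$ ($l{\left(Q \right)} = \frac{Q + 90}{Q + Q Q} = \frac{90 + Q}{Q + Q^{2}}$)
$\left(l{\left(-211 \right)} + 48701\right) \left(5856 - 11575\right) = \left(\frac{90 - 211}{\left(-211\right) \left(1 - 211\right)} + 48701\right) \left(5856 - 11575\right) = \left(\left(- \frac{1}{211}\right) \frac{1}{-210} \left(-121\right) + 48701\right) \left(-5719\right) = \left(\left(- \frac{1}{211}\right) \left(- \frac{1}{210}\right) \left(-121\right) + 48701\right) \left(-5719\right) = \left(- \frac{121}{44310} + 48701\right) \left(-5719\right) = \frac{2157941189}{44310} \left(-5719\right) = - \frac{1763037951413}{6330}$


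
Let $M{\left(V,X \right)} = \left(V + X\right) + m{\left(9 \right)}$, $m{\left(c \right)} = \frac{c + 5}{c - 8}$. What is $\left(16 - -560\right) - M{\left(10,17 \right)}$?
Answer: $535$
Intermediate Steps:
$m{\left(c \right)} = \frac{5 + c}{-8 + c}$
$M{\left(V,X \right)} = 14 + V + X$ ($M{\left(V,X \right)} = \left(V + X\right) + \frac{5 + 9}{-8 + 9} = \left(V + X\right) + 1^{-1} \cdot 14 = \left(V + X\right) + 1 \cdot 14 = \left(V + X\right) + 14 = 14 + V + X$)
$\left(16 - -560\right) - M{\left(10,17 \right)} = \left(16 - -560\right) - \left(14 + 10 + 17\right) = \left(16 + 560\right) - 41 = 576 - 41 = 535$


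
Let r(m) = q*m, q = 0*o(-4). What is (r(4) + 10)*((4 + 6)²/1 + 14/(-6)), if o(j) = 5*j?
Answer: 2930/3 ≈ 976.67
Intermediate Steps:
q = 0 (q = 0*(5*(-4)) = 0*(-20) = 0)
r(m) = 0 (r(m) = 0*m = 0)
(r(4) + 10)*((4 + 6)²/1 + 14/(-6)) = (0 + 10)*((4 + 6)²/1 + 14/(-6)) = 10*(10²*1 + 14*(-⅙)) = 10*(100*1 - 7/3) = 10*(100 - 7/3) = 10*(293/3) = 2930/3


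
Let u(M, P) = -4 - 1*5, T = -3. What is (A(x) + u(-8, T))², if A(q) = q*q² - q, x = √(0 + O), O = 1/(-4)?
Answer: 5159/64 + 45*I/4 ≈ 80.609 + 11.25*I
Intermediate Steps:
O = -¼ ≈ -0.25000
u(M, P) = -9 (u(M, P) = -4 - 5 = -9)
x = I/2 (x = √(0 - ¼) = √(-¼) = I/2 ≈ 0.5*I)
A(q) = q³ - q
(A(x) + u(-8, T))² = (((I/2)³ - I/2) - 9)² = ((-I/8 - I/2) - 9)² = (-5*I/8 - 9)² = (-9 - 5*I/8)²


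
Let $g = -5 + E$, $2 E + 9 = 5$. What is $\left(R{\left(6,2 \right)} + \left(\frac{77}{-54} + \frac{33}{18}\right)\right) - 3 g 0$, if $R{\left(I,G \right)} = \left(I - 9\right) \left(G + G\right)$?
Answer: $0$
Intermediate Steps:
$E = -2$ ($E = - \frac{9}{2} + \frac{1}{2} \cdot 5 = - \frac{9}{2} + \frac{5}{2} = -2$)
$g = -7$ ($g = -5 - 2 = -7$)
$R{\left(I,G \right)} = 2 G \left(-9 + I\right)$ ($R{\left(I,G \right)} = \left(-9 + I\right) 2 G = 2 G \left(-9 + I\right)$)
$\left(R{\left(6,2 \right)} + \left(\frac{77}{-54} + \frac{33}{18}\right)\right) - 3 g 0 = \left(2 \cdot 2 \left(-9 + 6\right) + \left(\frac{77}{-54} + \frac{33}{18}\right)\right) \left(-3\right) \left(-7\right) 0 = \left(2 \cdot 2 \left(-3\right) + \left(77 \left(- \frac{1}{54}\right) + 33 \cdot \frac{1}{18}\right)\right) 21 \cdot 0 = \left(-12 + \left(- \frac{77}{54} + \frac{11}{6}\right)\right) 0 = \left(-12 + \frac{11}{27}\right) 0 = \left(- \frac{313}{27}\right) 0 = 0$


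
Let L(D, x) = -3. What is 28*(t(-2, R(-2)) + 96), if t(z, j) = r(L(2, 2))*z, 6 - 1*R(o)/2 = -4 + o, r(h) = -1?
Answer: 2744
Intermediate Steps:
R(o) = 20 - 2*o (R(o) = 12 - 2*(-4 + o) = 12 + (8 - 2*o) = 20 - 2*o)
t(z, j) = -z
28*(t(-2, R(-2)) + 96) = 28*(-1*(-2) + 96) = 28*(2 + 96) = 28*98 = 2744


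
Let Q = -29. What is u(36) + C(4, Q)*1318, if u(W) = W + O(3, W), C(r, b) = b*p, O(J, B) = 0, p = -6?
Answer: 229368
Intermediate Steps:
C(r, b) = -6*b (C(r, b) = b*(-6) = -6*b)
u(W) = W (u(W) = W + 0 = W)
u(36) + C(4, Q)*1318 = 36 - 6*(-29)*1318 = 36 + 174*1318 = 36 + 229332 = 229368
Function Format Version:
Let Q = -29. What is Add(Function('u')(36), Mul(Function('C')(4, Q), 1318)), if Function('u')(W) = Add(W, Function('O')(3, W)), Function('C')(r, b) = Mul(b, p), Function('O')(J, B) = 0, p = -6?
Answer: 229368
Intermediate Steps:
Function('C')(r, b) = Mul(-6, b) (Function('C')(r, b) = Mul(b, -6) = Mul(-6, b))
Function('u')(W) = W (Function('u')(W) = Add(W, 0) = W)
Add(Function('u')(36), Mul(Function('C')(4, Q), 1318)) = Add(36, Mul(Mul(-6, -29), 1318)) = Add(36, Mul(174, 1318)) = Add(36, 229332) = 229368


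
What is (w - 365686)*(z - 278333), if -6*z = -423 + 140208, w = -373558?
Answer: 222978537342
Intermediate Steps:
z = -46595/2 (z = -(-423 + 140208)/6 = -1/6*139785 = -46595/2 ≈ -23298.)
(w - 365686)*(z - 278333) = (-373558 - 365686)*(-46595/2 - 278333) = -739244*(-603261/2) = 222978537342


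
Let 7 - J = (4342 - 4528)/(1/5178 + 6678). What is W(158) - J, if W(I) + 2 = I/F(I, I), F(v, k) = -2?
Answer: -3043887388/34578685 ≈ -88.028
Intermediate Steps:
J = 243013903/34578685 (J = 7 - (4342 - 4528)/(1/5178 + 6678) = 7 - (-186)/(1/5178 + 6678) = 7 - (-186)/34578685/5178 = 7 - (-186)*5178/34578685 = 7 - 1*(-963108/34578685) = 7 + 963108/34578685 = 243013903/34578685 ≈ 7.0279)
W(I) = -2 - I/2 (W(I) = -2 + I/(-2) = -2 + I*(-½) = -2 - I/2)
W(158) - J = (-2 - ½*158) - 1*243013903/34578685 = (-2 - 79) - 243013903/34578685 = -81 - 243013903/34578685 = -3043887388/34578685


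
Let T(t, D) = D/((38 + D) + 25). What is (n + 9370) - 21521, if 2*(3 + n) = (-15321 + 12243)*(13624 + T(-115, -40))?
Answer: -482466710/23 ≈ -2.0977e+7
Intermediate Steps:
T(t, D) = D/(63 + D)
n = -482187237/23 (n = -3 + ((-15321 + 12243)*(13624 - 40/(63 - 40)))/2 = -3 + (-3078*(13624 - 40/23))/2 = -3 + (-3078*313312/23)/2 = -3 + (1/2)*(-964374336/23) = -3 - 482187168/23 = -482187237/23 ≈ -2.0965e+7)
(n + 9370) - 21521 = (-482187237/23 + 9370) - 21521 = -481971727/23 - 21521 = -482466710/23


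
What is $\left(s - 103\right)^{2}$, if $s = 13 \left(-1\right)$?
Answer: $13456$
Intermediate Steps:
$s = -13$
$\left(s - 103\right)^{2} = \left(-13 - 103\right)^{2} = \left(-116\right)^{2} = 13456$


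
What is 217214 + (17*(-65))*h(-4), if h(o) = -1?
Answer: 218319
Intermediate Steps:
217214 + (17*(-65))*h(-4) = 217214 + (17*(-65))*(-1) = 217214 - 1105*(-1) = 217214 + 1105 = 218319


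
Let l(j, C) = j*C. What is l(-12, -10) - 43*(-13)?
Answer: 679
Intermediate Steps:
l(j, C) = C*j
l(-12, -10) - 43*(-13) = -10*(-12) - 43*(-13) = 120 + 559 = 679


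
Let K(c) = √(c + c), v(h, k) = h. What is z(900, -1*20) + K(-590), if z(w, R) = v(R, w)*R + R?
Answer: 380 + 2*I*√295 ≈ 380.0 + 34.351*I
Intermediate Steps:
K(c) = √2*√c (K(c) = √(2*c) = √2*√c)
z(w, R) = R + R² (z(w, R) = R*R + R = R² + R = R + R²)
z(900, -1*20) + K(-590) = (-1*20)*(1 - 1*20) + √2*√(-590) = -20*(1 - 20) + √2*(I*√590) = -20*(-19) + 2*I*√295 = 380 + 2*I*√295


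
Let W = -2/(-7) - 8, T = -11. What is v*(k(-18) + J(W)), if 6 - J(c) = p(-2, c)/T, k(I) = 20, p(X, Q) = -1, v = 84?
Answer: 23940/11 ≈ 2176.4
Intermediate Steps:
W = -54/7 (W = -2*(-1/7) - 8 = 2/7 - 8 = -54/7 ≈ -7.7143)
J(c) = 65/11 (J(c) = 6 - (-1)/(-11) = 6 - (-1)*(-1)/11 = 6 - 1*1/11 = 6 - 1/11 = 65/11)
v*(k(-18) + J(W)) = 84*(20 + 65/11) = 84*(285/11) = 23940/11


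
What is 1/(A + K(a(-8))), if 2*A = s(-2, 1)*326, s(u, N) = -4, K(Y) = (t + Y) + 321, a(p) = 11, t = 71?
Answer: -1/249 ≈ -0.0040161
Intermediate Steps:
K(Y) = 392 + Y (K(Y) = (71 + Y) + 321 = 392 + Y)
A = -652 (A = (-4*326)/2 = (½)*(-1304) = -652)
1/(A + K(a(-8))) = 1/(-652 + (392 + 11)) = 1/(-652 + 403) = 1/(-249) = -1/249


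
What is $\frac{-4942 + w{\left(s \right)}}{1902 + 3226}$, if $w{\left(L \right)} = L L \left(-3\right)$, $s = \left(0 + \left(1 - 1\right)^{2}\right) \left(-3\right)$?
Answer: $- \frac{2471}{2564} \approx -0.96373$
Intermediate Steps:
$s = 0$ ($s = \left(0 + 0^{2}\right) \left(-3\right) = \left(0 + 0\right) \left(-3\right) = 0 \left(-3\right) = 0$)
$w{\left(L \right)} = - 3 L^{2}$ ($w{\left(L \right)} = L^{2} \left(-3\right) = - 3 L^{2}$)
$\frac{-4942 + w{\left(s \right)}}{1902 + 3226} = \frac{-4942 - 3 \cdot 0^{2}}{1902 + 3226} = \frac{-4942 - 0}{5128} = \left(-4942 + 0\right) \frac{1}{5128} = \left(-4942\right) \frac{1}{5128} = - \frac{2471}{2564}$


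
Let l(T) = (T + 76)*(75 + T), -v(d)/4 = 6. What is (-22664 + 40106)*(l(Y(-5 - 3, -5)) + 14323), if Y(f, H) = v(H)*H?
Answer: 916455006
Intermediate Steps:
v(d) = -24 (v(d) = -4*6 = -24)
Y(f, H) = -24*H
l(T) = (75 + T)*(76 + T) (l(T) = (76 + T)*(75 + T) = (75 + T)*(76 + T))
(-22664 + 40106)*(l(Y(-5 - 3, -5)) + 14323) = (-22664 + 40106)*((5700 + (-24*(-5))**2 + 151*(-24*(-5))) + 14323) = 17442*((5700 + 120**2 + 151*120) + 14323) = 17442*((5700 + 14400 + 18120) + 14323) = 17442*(38220 + 14323) = 17442*52543 = 916455006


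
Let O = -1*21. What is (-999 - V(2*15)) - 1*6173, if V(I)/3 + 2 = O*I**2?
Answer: 49534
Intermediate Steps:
O = -21
V(I) = -6 - 63*I**2 (V(I) = -6 + 3*(-21*I**2) = -6 - 63*I**2)
(-999 - V(2*15)) - 1*6173 = (-999 - (-6 - 63*(2*15)**2)) - 1*6173 = (-999 - (-6 - 63*30**2)) - 6173 = (-999 - (-6 - 63*900)) - 6173 = (-999 - (-6 - 56700)) - 6173 = (-999 - 1*(-56706)) - 6173 = (-999 + 56706) - 6173 = 55707 - 6173 = 49534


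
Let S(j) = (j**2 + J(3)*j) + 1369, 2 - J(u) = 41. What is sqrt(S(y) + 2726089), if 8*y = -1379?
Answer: sqrt(176889201)/8 ≈ 1662.5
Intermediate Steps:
y = -1379/8 (y = (1/8)*(-1379) = -1379/8 ≈ -172.38)
J(u) = -39 (J(u) = 2 - 1*41 = 2 - 41 = -39)
S(j) = 1369 + j**2 - 39*j (S(j) = (j**2 - 39*j) + 1369 = 1369 + j**2 - 39*j)
sqrt(S(y) + 2726089) = sqrt((1369 + (-1379/8)**2 - 39*(-1379/8)) + 2726089) = sqrt((1369 + 1901641/64 + 53781/8) + 2726089) = sqrt(2419505/64 + 2726089) = sqrt(176889201/64) = sqrt(176889201)/8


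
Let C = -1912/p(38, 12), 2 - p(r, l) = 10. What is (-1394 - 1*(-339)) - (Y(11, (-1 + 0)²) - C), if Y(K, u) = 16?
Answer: -832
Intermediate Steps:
p(r, l) = -8 (p(r, l) = 2 - 1*10 = 2 - 10 = -8)
C = 239 (C = -1912/(-8) = -1912*(-⅛) = 239)
(-1394 - 1*(-339)) - (Y(11, (-1 + 0)²) - C) = (-1394 - 1*(-339)) - (16 - 1*239) = (-1394 + 339) - (16 - 239) = -1055 - 1*(-223) = -1055 + 223 = -832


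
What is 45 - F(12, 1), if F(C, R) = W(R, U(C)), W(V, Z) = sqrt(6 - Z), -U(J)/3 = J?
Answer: 45 - sqrt(42) ≈ 38.519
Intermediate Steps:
U(J) = -3*J
F(C, R) = sqrt(6 + 3*C) (F(C, R) = sqrt(6 - (-3)*C) = sqrt(6 + 3*C))
45 - F(12, 1) = 45 - sqrt(6 + 3*12) = 45 - sqrt(6 + 36) = 45 - sqrt(42)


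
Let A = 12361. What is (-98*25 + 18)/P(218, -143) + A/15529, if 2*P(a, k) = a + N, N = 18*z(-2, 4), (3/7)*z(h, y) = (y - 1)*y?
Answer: -1752853/295051 ≈ -5.9408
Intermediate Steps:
z(h, y) = 7*y*(-1 + y)/3 (z(h, y) = 7*((y - 1)*y)/3 = 7*((-1 + y)*y)/3 = 7*(y*(-1 + y))/3 = 7*y*(-1 + y)/3)
N = 504 (N = 18*((7/3)*4*(-1 + 4)) = 18*((7/3)*4*3) = 18*28 = 504)
P(a, k) = 252 + a/2 (P(a, k) = (a + 504)/2 = (504 + a)/2 = 252 + a/2)
(-98*25 + 18)/P(218, -143) + A/15529 = (-98*25 + 18)/(252 + (½)*218) + 12361/15529 = (-2450 + 18)/(252 + 109) + 12361*(1/15529) = -2432/361 + 12361/15529 = -2432*1/361 + 12361/15529 = -128/19 + 12361/15529 = -1752853/295051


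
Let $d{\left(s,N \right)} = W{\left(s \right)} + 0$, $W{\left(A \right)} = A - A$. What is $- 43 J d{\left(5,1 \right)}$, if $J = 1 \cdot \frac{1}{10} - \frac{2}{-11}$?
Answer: $0$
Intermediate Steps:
$W{\left(A \right)} = 0$
$d{\left(s,N \right)} = 0$ ($d{\left(s,N \right)} = 0 + 0 = 0$)
$J = \frac{31}{110}$ ($J = 1 \cdot \frac{1}{10} - - \frac{2}{11} = \frac{1}{10} + \frac{2}{11} = \frac{31}{110} \approx 0.28182$)
$- 43 J d{\left(5,1 \right)} = \left(-43\right) \frac{31}{110} \cdot 0 = \left(- \frac{1333}{110}\right) 0 = 0$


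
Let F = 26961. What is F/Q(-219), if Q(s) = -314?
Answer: -26961/314 ≈ -85.863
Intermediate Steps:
F/Q(-219) = 26961/(-314) = 26961*(-1/314) = -26961/314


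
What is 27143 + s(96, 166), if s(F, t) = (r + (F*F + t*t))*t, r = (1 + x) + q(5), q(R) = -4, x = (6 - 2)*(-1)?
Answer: 6130133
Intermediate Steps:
x = -4 (x = 4*(-1) = -4)
r = -7 (r = (1 - 4) - 4 = -3 - 4 = -7)
s(F, t) = t*(-7 + F² + t²) (s(F, t) = (-7 + (F*F + t*t))*t = (-7 + (F² + t²))*t = (-7 + F² + t²)*t = t*(-7 + F² + t²))
27143 + s(96, 166) = 27143 + 166*(-7 + 96² + 166²) = 27143 + 166*(-7 + 9216 + 27556) = 27143 + 166*36765 = 27143 + 6102990 = 6130133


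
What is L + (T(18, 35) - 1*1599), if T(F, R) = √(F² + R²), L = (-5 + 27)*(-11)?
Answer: -1841 + √1549 ≈ -1801.6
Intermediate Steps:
L = -242 (L = 22*(-11) = -242)
L + (T(18, 35) - 1*1599) = -242 + (√(18² + 35²) - 1*1599) = -242 + (√(324 + 1225) - 1599) = -242 + (√1549 - 1599) = -242 + (-1599 + √1549) = -1841 + √1549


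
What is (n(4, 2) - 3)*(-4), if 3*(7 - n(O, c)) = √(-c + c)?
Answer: -16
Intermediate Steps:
n(O, c) = 7 (n(O, c) = 7 - √(-c + c)/3 = 7 - √0/3 = 7 - ⅓*0 = 7 + 0 = 7)
(n(4, 2) - 3)*(-4) = (7 - 3)*(-4) = 4*(-4) = -16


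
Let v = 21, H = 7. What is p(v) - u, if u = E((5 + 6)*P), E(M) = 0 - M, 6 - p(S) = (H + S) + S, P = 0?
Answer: -43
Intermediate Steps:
p(S) = -1 - 2*S (p(S) = 6 - ((7 + S) + S) = 6 - (7 + 2*S) = 6 + (-7 - 2*S) = -1 - 2*S)
E(M) = -M
u = 0 (u = -(5 + 6)*0 = -11*0 = -1*0 = 0)
p(v) - u = (-1 - 2*21) - 1*0 = (-1 - 42) + 0 = -43 + 0 = -43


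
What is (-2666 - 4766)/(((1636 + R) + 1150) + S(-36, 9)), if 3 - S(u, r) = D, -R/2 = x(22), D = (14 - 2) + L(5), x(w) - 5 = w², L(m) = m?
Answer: -3716/897 ≈ -4.1427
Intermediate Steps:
x(w) = 5 + w²
D = 17 (D = (14 - 2) + 5 = 12 + 5 = 17)
R = -978 (R = -2*(5 + 22²) = -2*(5 + 484) = -2*489 = -978)
S(u, r) = -14 (S(u, r) = 3 - 1*17 = 3 - 17 = -14)
(-2666 - 4766)/(((1636 + R) + 1150) + S(-36, 9)) = (-2666 - 4766)/(((1636 - 978) + 1150) - 14) = -7432/((658 + 1150) - 14) = -7432/(1808 - 14) = -7432/1794 = -7432*1/1794 = -3716/897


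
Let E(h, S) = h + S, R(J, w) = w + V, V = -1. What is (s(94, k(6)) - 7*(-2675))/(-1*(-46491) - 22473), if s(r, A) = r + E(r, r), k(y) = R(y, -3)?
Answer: 19007/24018 ≈ 0.79136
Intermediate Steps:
R(J, w) = -1 + w (R(J, w) = w - 1 = -1 + w)
k(y) = -4 (k(y) = -1 - 3 = -4)
E(h, S) = S + h
s(r, A) = 3*r (s(r, A) = r + (r + r) = r + 2*r = 3*r)
(s(94, k(6)) - 7*(-2675))/(-1*(-46491) - 22473) = (3*94 - 7*(-2675))/(-1*(-46491) - 22473) = (282 + 18725)/(46491 - 22473) = 19007/24018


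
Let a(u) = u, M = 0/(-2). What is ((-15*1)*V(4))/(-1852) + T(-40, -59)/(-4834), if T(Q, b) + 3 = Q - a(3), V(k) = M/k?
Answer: 23/2417 ≈ 0.0095159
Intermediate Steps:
M = 0 (M = 0*(-½) = 0)
V(k) = 0 (V(k) = 0/k = 0)
T(Q, b) = -6 + Q (T(Q, b) = -3 + (Q - 1*3) = -3 + (Q - 3) = -3 + (-3 + Q) = -6 + Q)
((-15*1)*V(4))/(-1852) + T(-40, -59)/(-4834) = (-15*1*0)/(-1852) + (-6 - 40)/(-4834) = -15*0*(-1/1852) - 46*(-1/4834) = 0*(-1/1852) + 23/2417 = 0 + 23/2417 = 23/2417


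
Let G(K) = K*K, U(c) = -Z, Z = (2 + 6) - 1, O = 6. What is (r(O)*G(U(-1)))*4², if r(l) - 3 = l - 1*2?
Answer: 5488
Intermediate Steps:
r(l) = 1 + l (r(l) = 3 + (l - 1*2) = 3 + (l - 2) = 3 + (-2 + l) = 1 + l)
Z = 7 (Z = 8 - 1 = 7)
U(c) = -7 (U(c) = -1*7 = -7)
G(K) = K²
(r(O)*G(U(-1)))*4² = ((1 + 6)*(-7)²)*4² = (7*49)*16 = 343*16 = 5488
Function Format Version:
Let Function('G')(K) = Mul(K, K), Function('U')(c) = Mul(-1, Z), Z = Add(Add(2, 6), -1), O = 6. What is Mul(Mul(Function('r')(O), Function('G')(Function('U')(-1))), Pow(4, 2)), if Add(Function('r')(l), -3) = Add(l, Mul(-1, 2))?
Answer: 5488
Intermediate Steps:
Function('r')(l) = Add(1, l) (Function('r')(l) = Add(3, Add(l, Mul(-1, 2))) = Add(3, Add(l, -2)) = Add(3, Add(-2, l)) = Add(1, l))
Z = 7 (Z = Add(8, -1) = 7)
Function('U')(c) = -7 (Function('U')(c) = Mul(-1, 7) = -7)
Function('G')(K) = Pow(K, 2)
Mul(Mul(Function('r')(O), Function('G')(Function('U')(-1))), Pow(4, 2)) = Mul(Mul(Add(1, 6), Pow(-7, 2)), Pow(4, 2)) = Mul(Mul(7, 49), 16) = Mul(343, 16) = 5488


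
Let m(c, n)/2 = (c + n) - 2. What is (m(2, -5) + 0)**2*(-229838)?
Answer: -22983800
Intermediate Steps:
m(c, n) = -4 + 2*c + 2*n (m(c, n) = 2*((c + n) - 2) = 2*(-2 + c + n) = -4 + 2*c + 2*n)
(m(2, -5) + 0)**2*(-229838) = ((-4 + 2*2 + 2*(-5)) + 0)**2*(-229838) = ((-4 + 4 - 10) + 0)**2*(-229838) = (-10 + 0)**2*(-229838) = (-10)**2*(-229838) = 100*(-229838) = -22983800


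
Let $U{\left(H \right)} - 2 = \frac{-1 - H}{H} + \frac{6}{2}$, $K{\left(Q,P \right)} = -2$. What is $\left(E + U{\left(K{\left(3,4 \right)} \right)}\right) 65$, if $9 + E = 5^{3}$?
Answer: $\frac{15665}{2} \approx 7832.5$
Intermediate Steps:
$U{\left(H \right)} = 5 + \frac{-1 - H}{H}$ ($U{\left(H \right)} = 2 + \left(\frac{-1 - H}{H} + \frac{6}{2}\right) = 2 + \left(\frac{-1 - H}{H} + 6 \cdot \frac{1}{2}\right) = 2 + \left(\frac{-1 - H}{H} + 3\right) = 2 + \left(3 + \frac{-1 - H}{H}\right) = 5 + \frac{-1 - H}{H}$)
$E = 116$ ($E = -9 + 5^{3} = -9 + 125 = 116$)
$\left(E + U{\left(K{\left(3,4 \right)} \right)}\right) 65 = \left(116 + \left(4 - \frac{1}{-2}\right)\right) 65 = \left(116 + \left(4 - - \frac{1}{2}\right)\right) 65 = \left(116 + \left(4 + \frac{1}{2}\right)\right) 65 = \left(116 + \frac{9}{2}\right) 65 = \frac{241}{2} \cdot 65 = \frac{15665}{2}$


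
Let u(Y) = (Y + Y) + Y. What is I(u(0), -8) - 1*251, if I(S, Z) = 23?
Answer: -228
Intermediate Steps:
u(Y) = 3*Y (u(Y) = 2*Y + Y = 3*Y)
I(u(0), -8) - 1*251 = 23 - 1*251 = 23 - 251 = -228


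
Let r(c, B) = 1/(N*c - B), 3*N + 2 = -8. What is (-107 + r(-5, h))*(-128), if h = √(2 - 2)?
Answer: 342208/25 ≈ 13688.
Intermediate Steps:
N = -10/3 (N = -⅔ + (⅓)*(-8) = -⅔ - 8/3 = -10/3 ≈ -3.3333)
h = 0 (h = √0 = 0)
r(c, B) = 1/(-B - 10*c/3) (r(c, B) = 1/(-10*c/3 - B) = 1/(-B - 10*c/3))
(-107 + r(-5, h))*(-128) = (-107 - 3/(3*0 + 10*(-5)))*(-128) = (-107 - 3/(0 - 50))*(-128) = (-107 - 3/(-50))*(-128) = (-107 - 3*(-1/50))*(-128) = (-107 + 3/50)*(-128) = -5347/50*(-128) = 342208/25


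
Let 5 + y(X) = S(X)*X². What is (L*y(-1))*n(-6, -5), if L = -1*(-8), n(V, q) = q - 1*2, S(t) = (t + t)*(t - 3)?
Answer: -168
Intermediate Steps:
S(t) = 2*t*(-3 + t) (S(t) = (2*t)*(-3 + t) = 2*t*(-3 + t))
n(V, q) = -2 + q (n(V, q) = q - 2 = -2 + q)
L = 8
y(X) = -5 + 2*X³*(-3 + X) (y(X) = -5 + (2*X*(-3 + X))*X² = -5 + 2*X³*(-3 + X))
(L*y(-1))*n(-6, -5) = (8*(-5 + 2*(-1)³*(-3 - 1)))*(-2 - 5) = (8*(-5 + 2*(-1)*(-4)))*(-7) = (8*(-5 + 8))*(-7) = (8*3)*(-7) = 24*(-7) = -168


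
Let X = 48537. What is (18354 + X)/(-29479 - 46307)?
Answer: -22297/25262 ≈ -0.88263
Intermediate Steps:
(18354 + X)/(-29479 - 46307) = (18354 + 48537)/(-29479 - 46307) = 66891/(-75786) = 66891*(-1/75786) = -22297/25262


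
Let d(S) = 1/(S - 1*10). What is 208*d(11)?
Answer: 208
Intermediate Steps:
d(S) = 1/(-10 + S) (d(S) = 1/(S - 10) = 1/(-10 + S))
208*d(11) = 208/(-10 + 11) = 208/1 = 208*1 = 208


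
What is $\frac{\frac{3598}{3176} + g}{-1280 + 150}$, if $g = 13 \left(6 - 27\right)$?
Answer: $\frac{86345}{358888} \approx 0.24059$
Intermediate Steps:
$g = -273$ ($g = 13 \left(-21\right) = -273$)
$\frac{\frac{3598}{3176} + g}{-1280 + 150} = \frac{\frac{3598}{3176} - 273}{-1280 + 150} = \frac{3598 \cdot \frac{1}{3176} - 273}{-1130} = \left(\frac{1799}{1588} - 273\right) \left(- \frac{1}{1130}\right) = \left(- \frac{431725}{1588}\right) \left(- \frac{1}{1130}\right) = \frac{86345}{358888}$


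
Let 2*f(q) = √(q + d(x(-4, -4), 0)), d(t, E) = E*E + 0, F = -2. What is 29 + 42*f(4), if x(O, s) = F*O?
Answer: 71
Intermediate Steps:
x(O, s) = -2*O
d(t, E) = E² (d(t, E) = E² + 0 = E²)
f(q) = √q/2 (f(q) = √(q + 0²)/2 = √(q + 0)/2 = √q/2)
29 + 42*f(4) = 29 + 42*(√4/2) = 29 + 42*((½)*2) = 29 + 42*1 = 29 + 42 = 71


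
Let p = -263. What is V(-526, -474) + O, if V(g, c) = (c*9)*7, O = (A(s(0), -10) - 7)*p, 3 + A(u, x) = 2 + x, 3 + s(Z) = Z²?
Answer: -25128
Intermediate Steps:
s(Z) = -3 + Z²
A(u, x) = -1 + x (A(u, x) = -3 + (2 + x) = -1 + x)
O = 4734 (O = ((-1 - 10) - 7)*(-263) = (-11 - 7)*(-263) = -18*(-263) = 4734)
V(g, c) = 63*c (V(g, c) = (9*c)*7 = 63*c)
V(-526, -474) + O = 63*(-474) + 4734 = -29862 + 4734 = -25128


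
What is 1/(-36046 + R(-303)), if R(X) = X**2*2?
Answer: 1/147572 ≈ 6.7764e-6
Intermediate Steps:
R(X) = 2*X**2
1/(-36046 + R(-303)) = 1/(-36046 + 2*(-303)**2) = 1/(-36046 + 2*91809) = 1/(-36046 + 183618) = 1/147572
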